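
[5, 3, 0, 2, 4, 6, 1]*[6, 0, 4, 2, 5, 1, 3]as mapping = [0→1, 1→2, 2→6, 3→4, 4→5, 5→3, 6→0]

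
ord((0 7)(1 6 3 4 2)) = 10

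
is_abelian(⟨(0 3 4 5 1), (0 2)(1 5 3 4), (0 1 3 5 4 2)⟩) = no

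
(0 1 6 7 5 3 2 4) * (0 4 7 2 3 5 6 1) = (2 7 6)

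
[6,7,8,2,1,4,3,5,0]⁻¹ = [8,4,3,6,5,7,0,1,2]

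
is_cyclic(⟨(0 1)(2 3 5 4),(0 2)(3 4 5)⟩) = no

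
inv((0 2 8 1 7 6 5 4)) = (0 4 5 6 7 1 8 2)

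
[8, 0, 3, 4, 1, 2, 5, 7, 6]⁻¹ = [1, 4, 5, 2, 3, 6, 8, 7, 0]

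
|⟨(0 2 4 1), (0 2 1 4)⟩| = 24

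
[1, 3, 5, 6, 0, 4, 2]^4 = [2, 5, 1, 4, 6, 3, 0]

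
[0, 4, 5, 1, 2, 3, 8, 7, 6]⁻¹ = [0, 3, 4, 5, 1, 2, 8, 7, 6]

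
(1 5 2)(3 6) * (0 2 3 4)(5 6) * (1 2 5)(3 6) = (0 5 6 4)(1 3)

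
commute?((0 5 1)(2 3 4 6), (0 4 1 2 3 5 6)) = no:(0 5 1)(2 3 4 6)*(0 4 1 2 3 5 6) = (0 6 3 1 4)(2 5), (0 4 1 2 3 5 6)*(0 5 1)(2 3 4 6) = (0 6 5 2 4)(1 3)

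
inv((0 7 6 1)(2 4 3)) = (0 1 6 7)(2 3 4)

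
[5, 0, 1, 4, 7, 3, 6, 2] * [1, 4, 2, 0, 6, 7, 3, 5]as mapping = [0→7, 1→1, 2→4, 3→6, 4→5, 5→0, 6→3, 7→2]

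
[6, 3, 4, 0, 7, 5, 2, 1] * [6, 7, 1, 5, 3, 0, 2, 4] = [2, 5, 3, 6, 4, 0, 1, 7] 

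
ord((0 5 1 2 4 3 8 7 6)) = 9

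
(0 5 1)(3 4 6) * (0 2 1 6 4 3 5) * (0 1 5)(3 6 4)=(0 1 2 5 4 3 6)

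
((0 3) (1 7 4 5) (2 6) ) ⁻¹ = (0 3) (1 5 4 7) (2 6) 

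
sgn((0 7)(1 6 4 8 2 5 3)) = -1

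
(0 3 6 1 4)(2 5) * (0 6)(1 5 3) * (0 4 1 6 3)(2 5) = (0 6 2)(3 4)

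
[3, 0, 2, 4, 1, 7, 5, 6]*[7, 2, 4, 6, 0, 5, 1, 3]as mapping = [0→6, 1→7, 2→4, 3→0, 4→2, 5→3, 6→5, 7→1]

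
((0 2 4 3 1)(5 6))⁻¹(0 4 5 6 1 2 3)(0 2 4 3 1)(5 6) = (0 4 1 2 3 6 5)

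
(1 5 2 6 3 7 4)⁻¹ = (1 4 7 3 6 2 5)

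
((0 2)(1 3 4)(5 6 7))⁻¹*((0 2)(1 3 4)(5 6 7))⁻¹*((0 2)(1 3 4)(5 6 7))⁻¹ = (0 2)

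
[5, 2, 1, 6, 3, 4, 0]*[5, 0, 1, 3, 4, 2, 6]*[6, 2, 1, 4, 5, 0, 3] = [1, 2, 6, 3, 4, 5, 0]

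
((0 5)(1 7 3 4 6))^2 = (1 3 6 7 4)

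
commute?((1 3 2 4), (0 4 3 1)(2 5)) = no:(1 3 2 4) * (0 4 3 1)(2 5) = (0 4)(2 3 5), (0 4 3 1)(2 5) * (1 3 2 4) = (0 1)(2 5 4)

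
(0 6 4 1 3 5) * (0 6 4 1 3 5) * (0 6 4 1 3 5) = (0 1)(3 6)(4 5)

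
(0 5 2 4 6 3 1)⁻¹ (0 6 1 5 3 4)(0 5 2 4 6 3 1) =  (0 2 1 6 5 3)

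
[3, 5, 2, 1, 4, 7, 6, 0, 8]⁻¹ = [7, 3, 2, 0, 4, 1, 6, 5, 8]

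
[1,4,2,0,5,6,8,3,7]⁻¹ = [3,0,2,7,1,4,5,8,6]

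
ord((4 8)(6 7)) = 2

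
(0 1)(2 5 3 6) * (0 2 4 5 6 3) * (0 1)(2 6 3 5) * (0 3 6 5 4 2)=(0 3 4)(1 5)(2 6)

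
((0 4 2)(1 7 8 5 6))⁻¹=(0 2 4)(1 6 5 8 7)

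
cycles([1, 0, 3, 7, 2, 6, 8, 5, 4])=(0 1)(2 3 7 5 6 8 4)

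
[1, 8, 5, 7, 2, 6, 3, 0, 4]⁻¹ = [7, 0, 4, 6, 8, 2, 5, 3, 1]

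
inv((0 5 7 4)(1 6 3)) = (0 4 7 5)(1 3 6)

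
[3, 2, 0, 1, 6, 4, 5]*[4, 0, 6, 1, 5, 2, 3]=[1, 6, 4, 0, 3, 5, 2]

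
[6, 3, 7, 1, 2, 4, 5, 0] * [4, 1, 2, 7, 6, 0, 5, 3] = [5, 7, 3, 1, 2, 6, 0, 4]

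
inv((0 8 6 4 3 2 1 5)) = (0 5 1 2 3 4 6 8)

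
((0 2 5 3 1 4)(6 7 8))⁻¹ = (0 4 1 3 5 2)(6 8 7)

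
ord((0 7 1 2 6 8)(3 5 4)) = 6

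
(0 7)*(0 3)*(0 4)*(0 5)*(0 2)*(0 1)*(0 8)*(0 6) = (0 7 3 4 5 2 1 8 6) 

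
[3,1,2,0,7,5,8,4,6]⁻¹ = [3,1,2,0,7,5,8,4,6]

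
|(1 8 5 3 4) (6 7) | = 10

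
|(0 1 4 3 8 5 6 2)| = 8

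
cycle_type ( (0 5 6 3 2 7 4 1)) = 8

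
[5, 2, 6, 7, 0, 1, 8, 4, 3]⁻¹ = [4, 5, 1, 8, 7, 0, 2, 3, 6]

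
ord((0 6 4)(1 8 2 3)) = 12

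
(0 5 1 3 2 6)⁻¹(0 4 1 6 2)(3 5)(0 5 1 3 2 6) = (0 6 5 4 3)(1 2)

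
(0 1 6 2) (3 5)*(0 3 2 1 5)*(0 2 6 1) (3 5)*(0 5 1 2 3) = (1 2) (5 6) 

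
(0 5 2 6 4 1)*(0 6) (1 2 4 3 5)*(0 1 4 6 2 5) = (0 4 5 6 3) (1 2) 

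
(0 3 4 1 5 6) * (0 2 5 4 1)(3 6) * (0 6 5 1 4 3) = (0 5)(1 3 4 6 2)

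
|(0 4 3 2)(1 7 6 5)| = 4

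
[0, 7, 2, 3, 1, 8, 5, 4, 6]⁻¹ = [0, 4, 2, 3, 7, 6, 8, 1, 5]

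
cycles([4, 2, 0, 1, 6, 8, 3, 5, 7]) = (0 4 6 3 1 2)(5 8 7)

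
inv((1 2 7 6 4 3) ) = (1 3 4 6 7 2) 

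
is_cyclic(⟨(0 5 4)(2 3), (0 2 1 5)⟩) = no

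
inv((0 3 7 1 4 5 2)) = (0 2 5 4 1 7 3)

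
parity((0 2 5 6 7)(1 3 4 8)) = odd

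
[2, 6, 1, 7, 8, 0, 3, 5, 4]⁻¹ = [5, 2, 0, 6, 8, 7, 1, 3, 4]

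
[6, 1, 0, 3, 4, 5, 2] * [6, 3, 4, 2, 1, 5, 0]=[0, 3, 6, 2, 1, 5, 4]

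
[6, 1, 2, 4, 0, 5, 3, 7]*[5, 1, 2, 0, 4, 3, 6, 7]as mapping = [0→6, 1→1, 2→2, 3→4, 4→5, 5→3, 6→0, 7→7]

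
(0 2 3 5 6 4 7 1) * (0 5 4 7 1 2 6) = (0 6 7 2 3 4 1 5)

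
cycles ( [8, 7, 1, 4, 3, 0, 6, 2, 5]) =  (0 8 5)(1 7 2)(3 4)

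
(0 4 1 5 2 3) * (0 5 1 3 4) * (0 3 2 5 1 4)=(0 3 1 4 2)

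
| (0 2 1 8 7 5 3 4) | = 8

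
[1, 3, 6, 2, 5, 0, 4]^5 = [4, 5, 1, 0, 2, 6, 3]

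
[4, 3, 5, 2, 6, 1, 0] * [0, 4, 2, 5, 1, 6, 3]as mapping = [0→1, 1→5, 2→6, 3→2, 4→3, 5→4, 6→0]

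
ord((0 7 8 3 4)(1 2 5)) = 15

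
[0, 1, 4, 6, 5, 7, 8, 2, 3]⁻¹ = [0, 1, 7, 8, 2, 4, 3, 5, 6]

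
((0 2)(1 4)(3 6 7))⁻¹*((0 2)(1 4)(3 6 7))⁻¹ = (3 6 7)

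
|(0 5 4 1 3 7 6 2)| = 8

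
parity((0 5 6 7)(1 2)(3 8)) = odd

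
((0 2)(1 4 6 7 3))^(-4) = (1 4 6 7 3)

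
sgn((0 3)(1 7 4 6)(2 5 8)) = 1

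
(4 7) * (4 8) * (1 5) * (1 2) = (1 5 2) (4 7 8) 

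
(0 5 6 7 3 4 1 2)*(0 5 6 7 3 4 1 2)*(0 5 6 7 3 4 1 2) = (0 7 1 5 3 2 6 4)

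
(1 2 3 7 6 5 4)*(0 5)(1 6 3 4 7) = (0 5 7 3 1 2 4 6)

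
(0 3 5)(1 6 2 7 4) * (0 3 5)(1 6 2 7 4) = (0 5 3)(1 2 4 6 7)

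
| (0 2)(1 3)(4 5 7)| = 6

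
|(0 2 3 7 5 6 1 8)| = 8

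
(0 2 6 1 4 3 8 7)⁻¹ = (0 7 8 3 4 1 6 2)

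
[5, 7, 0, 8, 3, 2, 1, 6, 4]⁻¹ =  [2, 6, 5, 4, 8, 0, 7, 1, 3]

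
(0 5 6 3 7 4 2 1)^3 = (0 3 2 5 7 1 6 4)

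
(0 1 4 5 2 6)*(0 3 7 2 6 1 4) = (0 4 5 6 3 7 2 1)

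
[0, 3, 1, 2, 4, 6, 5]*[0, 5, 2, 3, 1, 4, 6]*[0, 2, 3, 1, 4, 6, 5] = [0, 1, 6, 3, 2, 5, 4]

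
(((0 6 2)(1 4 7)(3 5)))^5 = (0 2 6)(1 7 4)(3 5)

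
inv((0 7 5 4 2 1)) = (0 1 2 4 5 7)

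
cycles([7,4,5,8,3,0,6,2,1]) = (0 7 2 5)(1 4 3 8)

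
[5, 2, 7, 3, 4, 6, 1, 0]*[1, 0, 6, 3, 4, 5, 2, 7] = [5, 6, 7, 3, 4, 2, 0, 1]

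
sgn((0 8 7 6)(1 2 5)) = -1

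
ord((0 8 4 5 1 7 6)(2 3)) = 14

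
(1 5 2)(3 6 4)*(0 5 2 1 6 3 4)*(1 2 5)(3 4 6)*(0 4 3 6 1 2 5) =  (0 2 6 4 1)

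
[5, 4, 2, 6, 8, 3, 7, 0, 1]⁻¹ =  [7, 8, 2, 5, 1, 0, 3, 6, 4]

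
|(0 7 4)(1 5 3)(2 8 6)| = 3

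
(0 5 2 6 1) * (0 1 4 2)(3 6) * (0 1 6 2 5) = (1 6 4 5)(2 3)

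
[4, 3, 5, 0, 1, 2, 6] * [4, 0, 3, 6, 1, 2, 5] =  [1, 6, 2, 4, 0, 3, 5]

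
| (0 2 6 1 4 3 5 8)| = 8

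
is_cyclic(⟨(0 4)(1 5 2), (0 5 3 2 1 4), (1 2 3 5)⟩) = no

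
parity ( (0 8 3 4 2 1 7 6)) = odd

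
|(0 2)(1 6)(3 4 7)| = 6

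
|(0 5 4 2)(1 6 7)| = 12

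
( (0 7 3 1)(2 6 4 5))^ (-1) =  (0 1 3 7)(2 5 4 6)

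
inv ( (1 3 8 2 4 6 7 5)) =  (1 5 7 6 4 2 8 3)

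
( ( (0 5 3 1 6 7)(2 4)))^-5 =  (0 5 3 1 6 7)(2 4)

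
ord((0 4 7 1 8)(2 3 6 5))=20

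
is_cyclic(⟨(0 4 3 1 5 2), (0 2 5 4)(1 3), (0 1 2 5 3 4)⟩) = no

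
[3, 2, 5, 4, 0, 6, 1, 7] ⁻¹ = [4, 6, 1, 0, 3, 2, 5, 7] 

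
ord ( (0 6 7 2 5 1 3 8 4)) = 9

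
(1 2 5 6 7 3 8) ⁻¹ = (1 8 3 7 6 5 2) 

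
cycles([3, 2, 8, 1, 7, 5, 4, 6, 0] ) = (0 3 1 2 8)(4 7 6)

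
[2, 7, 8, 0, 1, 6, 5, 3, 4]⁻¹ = [3, 4, 0, 7, 8, 6, 5, 1, 2]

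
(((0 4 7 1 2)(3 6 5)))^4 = (0 2 1 7 4)(3 6 5)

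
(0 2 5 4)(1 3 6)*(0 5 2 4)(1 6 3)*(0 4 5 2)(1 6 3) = (0 5 4 2)(1 6 3)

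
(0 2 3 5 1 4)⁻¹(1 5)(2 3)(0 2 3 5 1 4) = (1 4)(3 5)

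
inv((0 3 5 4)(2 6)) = (0 4 5 3)(2 6)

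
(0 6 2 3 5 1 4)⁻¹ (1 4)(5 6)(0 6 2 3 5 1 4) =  (0 4)(1 2)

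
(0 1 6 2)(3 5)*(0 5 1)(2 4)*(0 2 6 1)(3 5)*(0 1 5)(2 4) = (0 4 6 2 3 1 5)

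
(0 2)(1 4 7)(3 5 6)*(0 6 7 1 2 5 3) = (0 5 7 2 6)(1 4)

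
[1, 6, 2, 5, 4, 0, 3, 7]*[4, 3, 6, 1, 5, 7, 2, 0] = [3, 2, 6, 7, 5, 4, 1, 0]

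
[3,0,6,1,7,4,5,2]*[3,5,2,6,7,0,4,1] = [6,3,4,5,1,7,0,2]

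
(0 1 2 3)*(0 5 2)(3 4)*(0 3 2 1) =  (1 3 5)(2 4)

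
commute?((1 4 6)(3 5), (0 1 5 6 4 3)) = no:(1 4 6)(3 5)*(0 1 5 6 4 3) = (0 1 3 6 5), (0 1 5 6 4 3)*(1 4 6)(3 5) = (0 4 5 1 3)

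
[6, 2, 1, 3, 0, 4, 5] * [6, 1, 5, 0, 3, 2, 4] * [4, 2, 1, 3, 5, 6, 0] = [5, 6, 2, 4, 0, 3, 1]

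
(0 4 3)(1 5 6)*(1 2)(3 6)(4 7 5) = (0 7 5 3)(1 4 6 2)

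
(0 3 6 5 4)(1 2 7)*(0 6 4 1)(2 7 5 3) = (0 2 5 1 7)(3 4 6)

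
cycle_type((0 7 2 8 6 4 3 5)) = 8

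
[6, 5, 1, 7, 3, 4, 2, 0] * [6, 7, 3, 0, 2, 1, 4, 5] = [4, 1, 7, 5, 0, 2, 3, 6]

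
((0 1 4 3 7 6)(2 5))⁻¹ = (0 6 7 3 4 1)(2 5)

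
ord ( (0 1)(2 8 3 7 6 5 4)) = 14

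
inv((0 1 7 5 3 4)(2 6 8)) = (0 4 3 5 7 1)(2 8 6)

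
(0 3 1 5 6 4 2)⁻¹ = (0 2 4 6 5 1 3)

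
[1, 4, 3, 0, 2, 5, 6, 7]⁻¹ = [3, 0, 4, 2, 1, 5, 6, 7]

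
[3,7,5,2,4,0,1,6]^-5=[5,7,3,0,4,2,1,6]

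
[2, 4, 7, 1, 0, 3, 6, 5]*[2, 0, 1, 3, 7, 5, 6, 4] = [1, 7, 4, 0, 2, 3, 6, 5]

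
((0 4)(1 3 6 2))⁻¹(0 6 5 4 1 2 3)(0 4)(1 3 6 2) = (0 3 1 6 4 2 5)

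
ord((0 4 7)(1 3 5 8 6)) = 15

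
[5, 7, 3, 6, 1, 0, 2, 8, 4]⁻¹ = [5, 4, 6, 2, 8, 0, 3, 1, 7]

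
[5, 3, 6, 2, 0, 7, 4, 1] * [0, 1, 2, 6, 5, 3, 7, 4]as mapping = [0→3, 1→6, 2→7, 3→2, 4→0, 5→4, 6→5, 7→1]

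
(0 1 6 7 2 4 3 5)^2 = (0 6 2 3)(1 7 4 5)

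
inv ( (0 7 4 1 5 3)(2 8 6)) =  (0 3 5 1 4 7)(2 6 8)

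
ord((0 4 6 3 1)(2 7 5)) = 15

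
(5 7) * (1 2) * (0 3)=(0 3)(1 2)(5 7)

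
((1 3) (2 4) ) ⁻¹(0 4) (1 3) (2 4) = (0 2) 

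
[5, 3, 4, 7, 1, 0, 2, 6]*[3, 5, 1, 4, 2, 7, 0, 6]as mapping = [0→7, 1→4, 2→2, 3→6, 4→5, 5→3, 6→1, 7→0]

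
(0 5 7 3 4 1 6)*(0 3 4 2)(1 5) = (0 1 6 3 2)(4 5 7)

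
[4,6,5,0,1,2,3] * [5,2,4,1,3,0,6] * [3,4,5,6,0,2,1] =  [6,1,3,2,5,0,4]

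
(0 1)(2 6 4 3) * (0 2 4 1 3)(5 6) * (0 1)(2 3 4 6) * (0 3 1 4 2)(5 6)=(0 2 6 3 5)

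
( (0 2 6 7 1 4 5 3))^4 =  (0 1)(2 4)(3 7)(5 6)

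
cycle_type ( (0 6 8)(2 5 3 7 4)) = 3.5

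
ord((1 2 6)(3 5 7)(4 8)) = 6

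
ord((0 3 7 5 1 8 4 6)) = 8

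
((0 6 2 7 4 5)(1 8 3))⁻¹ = (0 5 4 7 2 6)(1 3 8)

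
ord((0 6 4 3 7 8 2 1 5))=9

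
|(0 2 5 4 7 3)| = 6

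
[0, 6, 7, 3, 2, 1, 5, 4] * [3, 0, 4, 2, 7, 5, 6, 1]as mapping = [0→3, 1→6, 2→1, 3→2, 4→4, 5→0, 6→5, 7→7]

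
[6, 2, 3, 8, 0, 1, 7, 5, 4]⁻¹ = [4, 5, 1, 2, 8, 7, 0, 6, 3]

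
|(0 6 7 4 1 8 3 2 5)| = 9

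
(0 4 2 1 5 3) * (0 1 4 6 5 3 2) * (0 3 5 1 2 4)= (0 6 1 5 4 3 2)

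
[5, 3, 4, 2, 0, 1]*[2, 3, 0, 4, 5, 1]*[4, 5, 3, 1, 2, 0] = [5, 2, 0, 4, 3, 1]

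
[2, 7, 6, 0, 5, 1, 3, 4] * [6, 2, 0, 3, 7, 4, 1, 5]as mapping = [0→0, 1→5, 2→1, 3→6, 4→4, 5→2, 6→3, 7→7]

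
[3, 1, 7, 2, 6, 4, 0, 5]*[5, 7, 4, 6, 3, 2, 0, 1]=[6, 7, 1, 4, 0, 3, 5, 2]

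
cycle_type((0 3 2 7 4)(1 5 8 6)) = 4.5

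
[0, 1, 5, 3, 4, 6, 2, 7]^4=[0, 1, 5, 3, 4, 6, 2, 7]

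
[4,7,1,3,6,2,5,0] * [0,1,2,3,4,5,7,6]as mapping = [0→4,1→6,2→1,3→3,4→7,5→2,6→5,7→0]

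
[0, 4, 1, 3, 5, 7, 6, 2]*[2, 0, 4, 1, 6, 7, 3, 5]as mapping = [0→2, 1→6, 2→0, 3→1, 4→7, 5→5, 6→3, 7→4]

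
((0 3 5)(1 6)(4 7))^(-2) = (0 3 5)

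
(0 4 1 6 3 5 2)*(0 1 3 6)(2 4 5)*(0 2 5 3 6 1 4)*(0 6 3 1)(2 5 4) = (0 1 5 6)(3 4)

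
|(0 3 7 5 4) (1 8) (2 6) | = 10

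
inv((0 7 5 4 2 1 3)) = (0 3 1 2 4 5 7)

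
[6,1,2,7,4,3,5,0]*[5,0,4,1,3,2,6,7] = [6,0,4,7,3,1,2,5]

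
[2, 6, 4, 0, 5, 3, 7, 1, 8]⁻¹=[3, 7, 0, 5, 2, 4, 1, 6, 8]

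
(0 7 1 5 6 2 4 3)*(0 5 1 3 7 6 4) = (0 6 2)(3 5 4 7)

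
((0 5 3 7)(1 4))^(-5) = (0 7 3 5)(1 4)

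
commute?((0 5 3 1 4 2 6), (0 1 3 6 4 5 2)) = no:(0 5 3 1 4 2 6)*(0 1 3 6 4 5 2) = (0 2 4)(1 5 6), (0 1 3 6 4 5 2)*(0 5 3 1 4 2 6) = (0 4 3)(2 5 6)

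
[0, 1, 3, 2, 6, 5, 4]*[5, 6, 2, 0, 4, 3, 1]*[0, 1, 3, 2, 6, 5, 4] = [5, 4, 0, 3, 1, 2, 6]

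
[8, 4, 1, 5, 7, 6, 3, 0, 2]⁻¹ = [7, 2, 8, 6, 1, 3, 5, 4, 0]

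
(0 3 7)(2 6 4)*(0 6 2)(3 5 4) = (0 5 4)(3 7 6)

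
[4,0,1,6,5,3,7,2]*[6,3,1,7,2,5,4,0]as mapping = [0→2,1→6,2→3,3→4,4→5,5→7,6→0,7→1]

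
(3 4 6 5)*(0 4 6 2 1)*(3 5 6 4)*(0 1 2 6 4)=(0 3)(4 6)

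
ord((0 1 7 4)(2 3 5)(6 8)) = 12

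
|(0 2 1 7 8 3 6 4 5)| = 9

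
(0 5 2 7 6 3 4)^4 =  (0 6 5 3 2 4 7)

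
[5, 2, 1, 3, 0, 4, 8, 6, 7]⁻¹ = [4, 2, 1, 3, 5, 0, 7, 8, 6]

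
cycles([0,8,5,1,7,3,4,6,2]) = (1 8 2 5 3)(4 7 6)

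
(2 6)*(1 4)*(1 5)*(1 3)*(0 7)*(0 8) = (0 7 8)(1 4 5 3)(2 6)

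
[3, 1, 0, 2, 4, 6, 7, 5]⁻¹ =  [2, 1, 3, 0, 4, 7, 5, 6]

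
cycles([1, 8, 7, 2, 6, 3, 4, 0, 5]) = (0 1 8 5 3 2 7)(4 6)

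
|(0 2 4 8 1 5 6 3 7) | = 9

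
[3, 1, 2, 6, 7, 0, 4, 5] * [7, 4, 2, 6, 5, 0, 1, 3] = [6, 4, 2, 1, 3, 7, 5, 0]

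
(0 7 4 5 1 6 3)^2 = (0 4 1 3 7 5 6)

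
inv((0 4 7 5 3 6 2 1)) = (0 1 2 6 3 5 7 4)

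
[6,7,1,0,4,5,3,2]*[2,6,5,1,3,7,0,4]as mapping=[0→0,1→4,2→6,3→2,4→3,5→7,6→1,7→5]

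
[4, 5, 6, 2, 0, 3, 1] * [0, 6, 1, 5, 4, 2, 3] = [4, 2, 3, 1, 0, 5, 6]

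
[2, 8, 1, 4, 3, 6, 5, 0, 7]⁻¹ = [7, 2, 0, 4, 3, 6, 5, 8, 1]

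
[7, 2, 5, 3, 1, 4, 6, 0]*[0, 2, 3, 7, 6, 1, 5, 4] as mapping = [0→4, 1→3, 2→1, 3→7, 4→2, 5→6, 6→5, 7→0] 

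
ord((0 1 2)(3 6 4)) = 3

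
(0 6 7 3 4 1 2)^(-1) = (0 2 1 4 3 7 6)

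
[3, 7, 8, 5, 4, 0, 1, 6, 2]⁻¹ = [5, 6, 8, 0, 4, 3, 7, 1, 2]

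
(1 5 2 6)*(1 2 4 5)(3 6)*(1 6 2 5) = (1 6 5 4)(2 3)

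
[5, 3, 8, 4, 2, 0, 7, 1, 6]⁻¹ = [5, 7, 4, 1, 3, 0, 8, 6, 2]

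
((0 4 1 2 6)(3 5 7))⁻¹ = (0 6 2 1 4)(3 7 5)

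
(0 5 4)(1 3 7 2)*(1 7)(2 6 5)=(0 2 7 6 5 4)(1 3)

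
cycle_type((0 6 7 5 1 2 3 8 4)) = 9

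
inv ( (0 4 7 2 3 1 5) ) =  (0 5 1 3 2 7 4) 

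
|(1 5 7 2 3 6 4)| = 7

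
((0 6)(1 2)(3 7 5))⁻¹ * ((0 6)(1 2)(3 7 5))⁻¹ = (3 7 5)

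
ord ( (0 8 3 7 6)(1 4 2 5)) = 20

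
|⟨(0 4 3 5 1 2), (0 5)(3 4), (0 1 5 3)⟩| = 720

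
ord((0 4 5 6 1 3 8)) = 7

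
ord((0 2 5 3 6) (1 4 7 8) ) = 20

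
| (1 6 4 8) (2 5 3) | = 12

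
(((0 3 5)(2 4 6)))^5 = (0 5 3)(2 6 4)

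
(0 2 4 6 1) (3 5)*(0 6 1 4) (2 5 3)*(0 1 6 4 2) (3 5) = (0 3 5) (1 4 6 2) 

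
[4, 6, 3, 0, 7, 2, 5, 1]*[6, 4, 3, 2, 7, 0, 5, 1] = [7, 5, 2, 6, 1, 3, 0, 4]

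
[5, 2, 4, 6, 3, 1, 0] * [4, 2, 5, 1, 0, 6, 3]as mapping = [0→6, 1→5, 2→0, 3→3, 4→1, 5→2, 6→4]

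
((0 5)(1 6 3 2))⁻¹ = (0 5)(1 2 3 6)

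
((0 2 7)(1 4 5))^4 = (0 2 7)(1 4 5)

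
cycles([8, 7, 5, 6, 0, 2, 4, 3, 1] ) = (0 8 1 7 3 6 4)(2 5)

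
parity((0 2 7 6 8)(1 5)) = odd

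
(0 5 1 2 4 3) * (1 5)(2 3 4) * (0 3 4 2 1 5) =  (0 5)(1 4 2)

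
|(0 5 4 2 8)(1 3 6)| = 15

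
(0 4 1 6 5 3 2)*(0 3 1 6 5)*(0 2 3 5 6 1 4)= (1 6 2 5 4) 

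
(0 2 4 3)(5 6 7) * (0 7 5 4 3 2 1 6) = (0 1 6 5)(2 3 7 4)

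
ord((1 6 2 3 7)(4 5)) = 10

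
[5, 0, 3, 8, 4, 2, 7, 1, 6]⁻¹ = [1, 7, 5, 2, 4, 0, 8, 6, 3]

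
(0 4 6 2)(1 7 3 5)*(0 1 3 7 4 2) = (0 2 1 4 6)(3 5)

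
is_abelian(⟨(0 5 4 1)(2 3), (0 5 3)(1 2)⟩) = no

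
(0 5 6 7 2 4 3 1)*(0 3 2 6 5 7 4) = (0 7 6 4 2)(1 3)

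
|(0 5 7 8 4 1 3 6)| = 8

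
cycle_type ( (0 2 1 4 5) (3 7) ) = 2.5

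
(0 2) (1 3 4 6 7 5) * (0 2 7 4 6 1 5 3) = (0 7 3 6 4 1) 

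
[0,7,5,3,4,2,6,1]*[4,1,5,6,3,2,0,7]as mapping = [0→4,1→7,2→2,3→6,4→3,5→5,6→0,7→1]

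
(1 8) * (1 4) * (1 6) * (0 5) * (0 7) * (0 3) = (0 5 7 3)(1 8 4 6)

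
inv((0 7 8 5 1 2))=(0 2 1 5 8 7)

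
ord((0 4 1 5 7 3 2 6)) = 8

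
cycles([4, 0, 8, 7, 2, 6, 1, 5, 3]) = (0 4 2 8 3 7 5 6 1)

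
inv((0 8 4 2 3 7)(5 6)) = (0 7 3 2 4 8)(5 6)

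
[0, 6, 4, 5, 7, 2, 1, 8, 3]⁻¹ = [0, 6, 5, 8, 2, 3, 1, 4, 7]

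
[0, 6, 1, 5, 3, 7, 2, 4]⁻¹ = [0, 2, 6, 4, 7, 3, 1, 5]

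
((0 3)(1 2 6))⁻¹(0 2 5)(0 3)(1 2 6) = (3 6 5)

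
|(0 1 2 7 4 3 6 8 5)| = 9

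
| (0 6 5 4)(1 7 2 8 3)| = 20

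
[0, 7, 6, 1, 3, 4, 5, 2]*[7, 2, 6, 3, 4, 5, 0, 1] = [7, 1, 0, 2, 3, 4, 5, 6]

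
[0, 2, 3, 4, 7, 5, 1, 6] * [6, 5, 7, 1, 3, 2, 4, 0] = [6, 7, 1, 3, 0, 2, 5, 4]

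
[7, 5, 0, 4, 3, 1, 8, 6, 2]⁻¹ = [2, 5, 8, 4, 3, 1, 7, 0, 6]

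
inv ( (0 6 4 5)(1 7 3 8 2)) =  (0 5 4 6)(1 2 8 3 7)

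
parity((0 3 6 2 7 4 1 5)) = odd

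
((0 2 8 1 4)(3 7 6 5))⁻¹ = (0 4 1 8 2)(3 5 6 7)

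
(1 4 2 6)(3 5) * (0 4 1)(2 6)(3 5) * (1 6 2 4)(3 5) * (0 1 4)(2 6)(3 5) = (0 4 6 1 2)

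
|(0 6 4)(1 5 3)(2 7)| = 6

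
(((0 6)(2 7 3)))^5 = (0 6)(2 3 7)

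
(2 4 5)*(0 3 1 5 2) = (0 3 1 5)(2 4)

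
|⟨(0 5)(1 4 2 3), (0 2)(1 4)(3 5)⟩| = 72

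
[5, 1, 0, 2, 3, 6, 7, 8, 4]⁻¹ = [2, 1, 3, 4, 8, 0, 5, 6, 7]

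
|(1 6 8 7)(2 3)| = 4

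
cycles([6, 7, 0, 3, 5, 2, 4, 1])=(0 6 4 5 2)(1 7)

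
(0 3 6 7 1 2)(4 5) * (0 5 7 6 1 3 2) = (0 2 5 4 7 3 1)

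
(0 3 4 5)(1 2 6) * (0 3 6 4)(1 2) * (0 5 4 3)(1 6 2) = (0 2 3 5)(1 6)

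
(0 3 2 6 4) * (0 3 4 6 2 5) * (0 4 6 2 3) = (0 6 2 3 5 4)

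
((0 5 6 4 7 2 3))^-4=(0 4 3 6 2 5 7)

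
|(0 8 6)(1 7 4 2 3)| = 15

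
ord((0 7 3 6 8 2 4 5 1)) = 9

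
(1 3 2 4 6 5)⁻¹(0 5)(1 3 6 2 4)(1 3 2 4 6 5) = (0 1)(2 5 4 6 3)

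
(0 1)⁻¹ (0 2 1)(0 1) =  (0 1 2)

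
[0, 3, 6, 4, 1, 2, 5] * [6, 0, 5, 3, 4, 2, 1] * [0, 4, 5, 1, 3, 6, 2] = [2, 1, 4, 3, 0, 6, 5]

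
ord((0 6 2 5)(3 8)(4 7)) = 4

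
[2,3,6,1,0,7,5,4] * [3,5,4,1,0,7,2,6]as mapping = [0→4,1→1,2→2,3→5,4→3,5→6,6→7,7→0]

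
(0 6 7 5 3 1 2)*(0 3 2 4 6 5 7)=(0 5 2 3 1 4 6)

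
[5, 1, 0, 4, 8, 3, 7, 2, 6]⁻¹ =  [2, 1, 7, 5, 3, 0, 8, 6, 4]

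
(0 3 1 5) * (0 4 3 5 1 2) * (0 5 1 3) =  (0 1 3 2 5 4)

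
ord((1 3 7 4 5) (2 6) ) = 10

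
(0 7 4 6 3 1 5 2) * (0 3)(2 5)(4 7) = (0 4 6)(1 2 3)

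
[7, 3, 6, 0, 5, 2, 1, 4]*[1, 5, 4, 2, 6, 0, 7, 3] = [3, 2, 7, 1, 0, 4, 5, 6]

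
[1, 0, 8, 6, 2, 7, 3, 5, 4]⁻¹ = [1, 0, 4, 6, 8, 7, 3, 5, 2]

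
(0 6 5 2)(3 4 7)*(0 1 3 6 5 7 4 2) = (0 5)(1 3 2)(6 7)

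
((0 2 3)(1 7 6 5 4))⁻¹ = (0 3 2)(1 4 5 6 7)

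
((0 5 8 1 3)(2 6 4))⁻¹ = (0 3 1 8 5)(2 4 6)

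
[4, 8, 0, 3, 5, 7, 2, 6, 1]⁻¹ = [2, 8, 6, 3, 0, 4, 7, 5, 1]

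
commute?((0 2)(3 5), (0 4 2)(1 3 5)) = no:(0 2)(3 5)*(0 4 2)(1 3 5) = (1 3)(2 4), (0 4 2)(1 3 5)*(0 2)(3 5) = (0 4)(1 5)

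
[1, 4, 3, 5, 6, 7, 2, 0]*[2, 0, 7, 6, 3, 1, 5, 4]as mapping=[0→0, 1→3, 2→6, 3→1, 4→5, 5→4, 6→7, 7→2]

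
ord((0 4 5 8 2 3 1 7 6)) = 9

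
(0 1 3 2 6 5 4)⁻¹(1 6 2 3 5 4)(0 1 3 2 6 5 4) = (0 3 5 6 2 4)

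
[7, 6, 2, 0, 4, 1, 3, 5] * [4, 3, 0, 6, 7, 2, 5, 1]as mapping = [0→1, 1→5, 2→0, 3→4, 4→7, 5→3, 6→6, 7→2]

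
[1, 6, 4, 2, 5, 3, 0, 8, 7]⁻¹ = [6, 0, 3, 5, 2, 4, 1, 8, 7]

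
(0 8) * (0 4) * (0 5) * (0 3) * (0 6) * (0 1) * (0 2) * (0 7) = (0 8 4 5 3 6 1 2 7) 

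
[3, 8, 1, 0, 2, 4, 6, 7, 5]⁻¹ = [3, 2, 4, 0, 5, 8, 6, 7, 1]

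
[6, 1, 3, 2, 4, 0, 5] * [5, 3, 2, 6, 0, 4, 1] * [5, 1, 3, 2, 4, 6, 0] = [1, 2, 0, 3, 5, 6, 4]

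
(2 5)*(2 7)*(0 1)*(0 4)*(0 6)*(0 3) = (0 1 4 6 3)(2 5 7)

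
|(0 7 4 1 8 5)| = 6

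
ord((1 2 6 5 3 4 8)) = 7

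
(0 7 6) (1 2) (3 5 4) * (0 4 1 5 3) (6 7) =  (0 6 4) (1 2 5) 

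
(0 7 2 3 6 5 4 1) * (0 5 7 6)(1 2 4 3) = (0 6 7 4 2 1 5 3)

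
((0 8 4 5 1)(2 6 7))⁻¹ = (0 1 5 4 8)(2 7 6)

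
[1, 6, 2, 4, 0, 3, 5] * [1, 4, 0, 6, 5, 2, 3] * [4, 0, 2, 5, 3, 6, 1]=[3, 5, 4, 6, 0, 1, 2]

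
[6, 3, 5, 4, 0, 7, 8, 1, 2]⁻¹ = [4, 7, 8, 1, 3, 2, 0, 5, 6]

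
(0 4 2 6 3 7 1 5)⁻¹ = (0 5 1 7 3 6 2 4)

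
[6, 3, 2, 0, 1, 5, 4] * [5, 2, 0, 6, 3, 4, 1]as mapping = [0→1, 1→6, 2→0, 3→5, 4→2, 5→4, 6→3]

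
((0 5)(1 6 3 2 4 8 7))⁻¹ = (0 5)(1 7 8 4 2 3 6)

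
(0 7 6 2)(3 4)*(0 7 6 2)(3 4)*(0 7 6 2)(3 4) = (0 2 6 7)(3 4)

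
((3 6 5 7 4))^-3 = (3 5 4 6 7)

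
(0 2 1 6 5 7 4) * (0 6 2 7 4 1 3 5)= (0 7 1 2 3 5 4 6)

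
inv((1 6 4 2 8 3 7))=(1 7 3 8 2 4 6)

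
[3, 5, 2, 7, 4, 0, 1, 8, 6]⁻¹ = [5, 6, 2, 0, 4, 1, 8, 3, 7]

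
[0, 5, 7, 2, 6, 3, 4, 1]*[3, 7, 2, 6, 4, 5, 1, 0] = [3, 5, 0, 2, 1, 6, 4, 7]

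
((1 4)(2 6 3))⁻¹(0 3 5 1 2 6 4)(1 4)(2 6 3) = (0 2 5 4 6 3 1)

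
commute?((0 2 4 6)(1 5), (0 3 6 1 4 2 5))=no:(0 2 4 6)(1 5)*(0 3 6 1 4 2 5)=(0 5 4 1)(3 6), (0 3 6 1 4 2 5)*(0 2 4 6)(1 5)=(0 3)(1 6 5 2)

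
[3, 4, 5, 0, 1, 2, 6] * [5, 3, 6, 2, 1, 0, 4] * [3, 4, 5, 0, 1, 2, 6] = [5, 4, 3, 2, 0, 6, 1]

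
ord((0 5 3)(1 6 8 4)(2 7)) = 12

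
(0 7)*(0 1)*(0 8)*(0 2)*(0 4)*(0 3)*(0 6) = (0 7 1 8 2 4 3 6)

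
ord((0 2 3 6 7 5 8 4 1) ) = 9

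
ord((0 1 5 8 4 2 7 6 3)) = 9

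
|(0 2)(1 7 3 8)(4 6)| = 4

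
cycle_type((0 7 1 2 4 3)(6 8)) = 2.6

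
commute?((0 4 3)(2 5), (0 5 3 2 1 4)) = no:(0 4 3)(2 5) * (0 5 3 2 1 4) = (1 4 2 3 5), (0 5 3 2 1 4) * (0 4 3)(2 5) = (0 2 1 3 5)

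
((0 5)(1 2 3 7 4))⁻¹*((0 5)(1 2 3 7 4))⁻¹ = (1 7 2 4 3)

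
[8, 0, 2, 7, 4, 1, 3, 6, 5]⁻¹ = [1, 5, 2, 6, 4, 8, 7, 3, 0]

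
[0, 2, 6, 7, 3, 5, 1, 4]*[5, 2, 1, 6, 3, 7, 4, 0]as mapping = [0→5, 1→1, 2→4, 3→0, 4→6, 5→7, 6→2, 7→3]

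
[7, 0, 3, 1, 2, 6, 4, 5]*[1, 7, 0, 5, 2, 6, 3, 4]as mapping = [0→4, 1→1, 2→5, 3→7, 4→0, 5→3, 6→2, 7→6]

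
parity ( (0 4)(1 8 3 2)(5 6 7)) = even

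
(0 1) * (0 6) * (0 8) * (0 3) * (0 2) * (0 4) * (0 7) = (0 1 6 8 3 2 4 7)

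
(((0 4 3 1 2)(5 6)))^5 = (5 6)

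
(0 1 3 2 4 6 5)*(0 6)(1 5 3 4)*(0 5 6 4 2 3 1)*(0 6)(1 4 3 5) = (1 2 6 4)(3 5)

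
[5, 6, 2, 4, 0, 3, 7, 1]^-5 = [4, 6, 2, 5, 3, 0, 7, 1]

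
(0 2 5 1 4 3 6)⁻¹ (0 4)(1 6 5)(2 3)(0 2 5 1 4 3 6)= (0 1 4)(2 3)(5 6)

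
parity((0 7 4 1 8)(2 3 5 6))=odd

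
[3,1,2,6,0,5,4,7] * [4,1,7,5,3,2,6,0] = [5,1,7,6,4,2,3,0] 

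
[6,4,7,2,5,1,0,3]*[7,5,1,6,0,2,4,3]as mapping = [0→4,1→0,2→3,3→1,4→2,5→5,6→7,7→6]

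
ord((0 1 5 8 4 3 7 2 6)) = 9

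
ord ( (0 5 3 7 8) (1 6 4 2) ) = 20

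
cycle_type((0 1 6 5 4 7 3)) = 7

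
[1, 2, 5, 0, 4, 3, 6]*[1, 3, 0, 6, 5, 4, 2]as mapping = [0→3, 1→0, 2→4, 3→1, 4→5, 5→6, 6→2]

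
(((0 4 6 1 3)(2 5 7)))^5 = (2 7 5)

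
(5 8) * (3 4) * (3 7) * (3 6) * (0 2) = (0 2)(3 4 7 6)(5 8)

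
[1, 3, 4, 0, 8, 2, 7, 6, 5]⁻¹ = [3, 0, 5, 1, 2, 8, 7, 6, 4]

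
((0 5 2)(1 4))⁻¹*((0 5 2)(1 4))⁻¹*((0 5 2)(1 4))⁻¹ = (1 4)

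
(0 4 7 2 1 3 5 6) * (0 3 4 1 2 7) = (0 1 4)(3 5 6)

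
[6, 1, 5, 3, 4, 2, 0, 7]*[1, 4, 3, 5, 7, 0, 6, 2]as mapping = [0→6, 1→4, 2→0, 3→5, 4→7, 5→3, 6→1, 7→2]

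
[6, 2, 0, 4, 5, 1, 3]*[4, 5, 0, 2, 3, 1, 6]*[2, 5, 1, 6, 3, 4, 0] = [0, 2, 3, 6, 5, 4, 1]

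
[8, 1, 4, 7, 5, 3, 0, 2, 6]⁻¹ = [6, 1, 7, 5, 2, 4, 8, 3, 0]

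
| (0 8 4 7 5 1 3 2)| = 8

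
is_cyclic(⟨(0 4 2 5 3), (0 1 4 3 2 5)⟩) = no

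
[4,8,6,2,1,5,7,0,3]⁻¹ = [7,4,3,8,0,5,2,6,1]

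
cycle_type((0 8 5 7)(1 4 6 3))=4^2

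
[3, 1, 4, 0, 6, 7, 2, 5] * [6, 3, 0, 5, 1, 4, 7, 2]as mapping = [0→5, 1→3, 2→1, 3→6, 4→7, 5→2, 6→0, 7→4]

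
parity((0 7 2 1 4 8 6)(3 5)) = odd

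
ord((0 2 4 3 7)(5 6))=10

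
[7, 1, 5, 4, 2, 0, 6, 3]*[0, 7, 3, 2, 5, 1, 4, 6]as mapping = [0→6, 1→7, 2→1, 3→5, 4→3, 5→0, 6→4, 7→2]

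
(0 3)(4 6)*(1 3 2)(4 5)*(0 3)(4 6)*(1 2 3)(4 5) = (0 3 1)(4 5 6)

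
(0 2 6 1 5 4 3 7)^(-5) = (0 1 3 2 5 7 6 4)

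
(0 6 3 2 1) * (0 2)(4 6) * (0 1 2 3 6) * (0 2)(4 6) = (0 6 4 2)(1 3)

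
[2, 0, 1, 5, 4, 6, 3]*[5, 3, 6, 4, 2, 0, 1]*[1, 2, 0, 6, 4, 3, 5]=[5, 3, 6, 1, 0, 2, 4]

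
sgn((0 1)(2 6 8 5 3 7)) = 1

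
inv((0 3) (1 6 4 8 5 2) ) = (0 3) (1 2 5 8 4 6) 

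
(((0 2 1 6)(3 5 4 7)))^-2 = (0 1)(2 6)(3 4)(5 7)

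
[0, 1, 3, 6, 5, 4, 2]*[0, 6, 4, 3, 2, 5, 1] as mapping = [0→0, 1→6, 2→3, 3→1, 4→5, 5→2, 6→4] 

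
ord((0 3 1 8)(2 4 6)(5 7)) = 12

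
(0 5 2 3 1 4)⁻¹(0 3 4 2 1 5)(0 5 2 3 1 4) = (0 3 4 2 5 1)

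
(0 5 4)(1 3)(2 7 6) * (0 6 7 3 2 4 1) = (0 5 1 2 3)(4 6)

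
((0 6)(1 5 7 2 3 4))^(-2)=(1 3 7)(2 5 4)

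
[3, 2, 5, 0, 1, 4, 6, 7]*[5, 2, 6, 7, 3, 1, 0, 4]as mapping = [0→7, 1→6, 2→1, 3→5, 4→2, 5→3, 6→0, 7→4]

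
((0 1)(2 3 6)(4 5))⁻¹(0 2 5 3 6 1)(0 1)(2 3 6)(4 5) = (0 1 3 4 6 2)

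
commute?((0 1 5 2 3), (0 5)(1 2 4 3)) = no:(0 1 5 2 3)*(0 5)(1 2 4 3) = (0 2 1)(3 5 4), (0 5)(1 2 4 3)*(0 1 5 2 3) = (0 2 4)(1 3 5)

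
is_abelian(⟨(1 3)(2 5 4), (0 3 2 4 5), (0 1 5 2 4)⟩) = no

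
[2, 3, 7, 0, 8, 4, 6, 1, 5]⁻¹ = [3, 7, 0, 1, 5, 8, 6, 2, 4]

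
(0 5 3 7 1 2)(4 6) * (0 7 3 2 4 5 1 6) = (0 1 4)(2 7 6 5)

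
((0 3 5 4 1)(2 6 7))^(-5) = (2 6 7)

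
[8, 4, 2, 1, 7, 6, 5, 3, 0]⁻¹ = [8, 3, 2, 7, 1, 6, 5, 4, 0]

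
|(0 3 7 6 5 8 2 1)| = 8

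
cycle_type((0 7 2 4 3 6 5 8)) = 8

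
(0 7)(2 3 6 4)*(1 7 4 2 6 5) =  (0 4 6 2 3 5 1 7)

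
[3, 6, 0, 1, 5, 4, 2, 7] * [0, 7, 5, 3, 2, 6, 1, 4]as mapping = [0→3, 1→1, 2→0, 3→7, 4→6, 5→2, 6→5, 7→4]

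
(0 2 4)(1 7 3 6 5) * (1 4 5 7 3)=(0 2 5 4)(1 3 6 7)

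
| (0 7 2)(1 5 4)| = 3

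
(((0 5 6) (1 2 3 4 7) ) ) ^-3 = (1 3 7 2 4) 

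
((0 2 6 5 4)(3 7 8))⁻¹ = (0 4 5 6 2)(3 8 7)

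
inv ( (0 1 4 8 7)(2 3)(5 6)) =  (0 7 8 4 1)(2 3)(5 6)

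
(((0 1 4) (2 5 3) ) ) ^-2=(0 1 4) (2 5 3) 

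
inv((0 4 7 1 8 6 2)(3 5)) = (0 2 6 8 1 7 4)(3 5)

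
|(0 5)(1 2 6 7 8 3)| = 6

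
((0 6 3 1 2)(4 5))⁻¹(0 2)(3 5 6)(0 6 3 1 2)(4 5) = (0 6)(1 4 3)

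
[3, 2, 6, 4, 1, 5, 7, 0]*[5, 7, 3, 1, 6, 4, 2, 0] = [1, 3, 2, 6, 7, 4, 0, 5]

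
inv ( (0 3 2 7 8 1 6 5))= (0 5 6 1 8 7 2 3)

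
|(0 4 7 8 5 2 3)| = 7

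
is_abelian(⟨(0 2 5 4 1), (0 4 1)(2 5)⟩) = no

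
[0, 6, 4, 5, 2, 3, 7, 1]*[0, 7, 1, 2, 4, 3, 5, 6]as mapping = [0→0, 1→5, 2→4, 3→3, 4→1, 5→2, 6→6, 7→7]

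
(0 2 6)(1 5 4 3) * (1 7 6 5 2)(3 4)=(0 1 2 5 3 7 6)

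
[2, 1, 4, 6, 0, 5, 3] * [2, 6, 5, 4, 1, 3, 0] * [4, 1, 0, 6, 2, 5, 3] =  [5, 3, 1, 4, 0, 6, 2]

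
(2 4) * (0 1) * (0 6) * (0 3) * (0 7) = (0 1 6 3 7)(2 4)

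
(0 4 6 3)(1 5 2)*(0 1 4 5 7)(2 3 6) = (0 5 3 1 7)(2 4)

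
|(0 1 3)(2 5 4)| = 3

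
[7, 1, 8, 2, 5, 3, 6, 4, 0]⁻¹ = [8, 1, 3, 5, 7, 4, 6, 0, 2]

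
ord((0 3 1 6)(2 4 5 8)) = 4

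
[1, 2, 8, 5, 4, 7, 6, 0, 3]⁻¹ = [7, 0, 1, 8, 4, 3, 6, 5, 2]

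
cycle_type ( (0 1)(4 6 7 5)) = 2.4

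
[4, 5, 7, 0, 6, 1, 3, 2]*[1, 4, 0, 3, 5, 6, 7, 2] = [5, 6, 2, 1, 7, 4, 3, 0]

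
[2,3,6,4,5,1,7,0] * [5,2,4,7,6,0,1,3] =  [4,7,1,6,0,2,3,5]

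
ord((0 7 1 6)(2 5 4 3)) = 4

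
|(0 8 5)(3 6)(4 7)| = 6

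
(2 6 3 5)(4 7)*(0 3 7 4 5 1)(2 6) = (0 3 1)(5 6 7)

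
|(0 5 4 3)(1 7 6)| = 12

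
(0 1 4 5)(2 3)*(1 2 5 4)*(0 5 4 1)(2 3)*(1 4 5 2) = (0 3 5 2 1)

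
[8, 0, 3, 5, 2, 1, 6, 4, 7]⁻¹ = [1, 5, 4, 2, 7, 3, 6, 8, 0]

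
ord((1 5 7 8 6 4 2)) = 7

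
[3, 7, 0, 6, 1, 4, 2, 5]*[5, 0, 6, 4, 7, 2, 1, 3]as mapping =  [0→4, 1→3, 2→5, 3→1, 4→0, 5→7, 6→6, 7→2]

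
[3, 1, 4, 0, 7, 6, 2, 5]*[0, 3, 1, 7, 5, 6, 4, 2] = [7, 3, 5, 0, 2, 4, 1, 6]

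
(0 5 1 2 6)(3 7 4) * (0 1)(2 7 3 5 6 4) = (0 6 1 7 2 4 5)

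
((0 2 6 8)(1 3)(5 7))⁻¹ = (0 8 6 2)(1 3)(5 7)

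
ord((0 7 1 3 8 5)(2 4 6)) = 6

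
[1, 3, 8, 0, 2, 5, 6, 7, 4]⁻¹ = [3, 0, 4, 1, 8, 5, 6, 7, 2]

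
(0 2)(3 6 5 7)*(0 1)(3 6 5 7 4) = (0 2 1)(3 5 4)(6 7)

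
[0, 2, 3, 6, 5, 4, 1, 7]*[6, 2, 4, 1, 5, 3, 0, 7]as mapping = [0→6, 1→4, 2→1, 3→0, 4→3, 5→5, 6→2, 7→7]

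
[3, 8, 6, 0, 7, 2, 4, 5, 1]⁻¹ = [3, 8, 5, 0, 6, 7, 2, 4, 1]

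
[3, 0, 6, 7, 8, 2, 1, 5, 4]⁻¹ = [1, 6, 5, 0, 8, 7, 2, 3, 4]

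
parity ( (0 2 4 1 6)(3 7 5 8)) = odd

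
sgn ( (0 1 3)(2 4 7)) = 1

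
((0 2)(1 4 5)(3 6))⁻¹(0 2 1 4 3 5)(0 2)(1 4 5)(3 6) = (0 4 5 6 1 2)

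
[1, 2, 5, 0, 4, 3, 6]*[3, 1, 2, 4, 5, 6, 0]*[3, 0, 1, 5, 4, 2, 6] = [0, 1, 6, 5, 2, 4, 3]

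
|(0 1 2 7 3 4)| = 6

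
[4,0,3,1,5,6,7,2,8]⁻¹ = [1,3,7,2,0,4,5,6,8]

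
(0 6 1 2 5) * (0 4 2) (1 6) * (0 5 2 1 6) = (0 6) (1 5 4) 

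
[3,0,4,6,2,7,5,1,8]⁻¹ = [1,7,4,0,2,6,3,5,8]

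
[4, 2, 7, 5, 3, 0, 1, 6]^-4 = [0, 1, 2, 3, 4, 5, 6, 7]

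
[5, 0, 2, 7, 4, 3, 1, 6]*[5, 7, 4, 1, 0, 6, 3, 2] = [6, 5, 4, 2, 0, 1, 7, 3]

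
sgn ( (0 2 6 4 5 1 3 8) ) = -1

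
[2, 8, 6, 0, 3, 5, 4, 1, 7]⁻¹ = [3, 7, 0, 4, 6, 5, 2, 8, 1]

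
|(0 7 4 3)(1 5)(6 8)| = 4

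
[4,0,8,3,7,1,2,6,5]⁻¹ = [1,5,6,3,0,8,7,4,2]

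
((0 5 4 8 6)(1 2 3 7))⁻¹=(0 6 8 4 5)(1 7 3 2)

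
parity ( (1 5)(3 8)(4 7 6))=even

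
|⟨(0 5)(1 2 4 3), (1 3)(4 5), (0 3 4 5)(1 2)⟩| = 360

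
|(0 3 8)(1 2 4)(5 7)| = 6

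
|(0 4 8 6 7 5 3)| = 7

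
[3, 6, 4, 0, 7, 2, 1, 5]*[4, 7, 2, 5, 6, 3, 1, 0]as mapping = [0→5, 1→1, 2→6, 3→4, 4→0, 5→2, 6→7, 7→3]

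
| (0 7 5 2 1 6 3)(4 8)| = 14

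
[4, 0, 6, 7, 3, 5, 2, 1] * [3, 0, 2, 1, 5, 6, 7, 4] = [5, 3, 7, 4, 1, 6, 2, 0]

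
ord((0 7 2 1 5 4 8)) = 7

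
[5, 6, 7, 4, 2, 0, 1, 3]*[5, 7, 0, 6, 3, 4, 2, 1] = [4, 2, 1, 3, 0, 5, 7, 6]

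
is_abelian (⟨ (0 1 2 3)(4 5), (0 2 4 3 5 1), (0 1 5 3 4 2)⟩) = no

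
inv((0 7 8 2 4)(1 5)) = (0 4 2 8 7)(1 5)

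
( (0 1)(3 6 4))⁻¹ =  (0 1)(3 4 6)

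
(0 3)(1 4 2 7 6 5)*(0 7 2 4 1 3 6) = (0 6 5 3 7)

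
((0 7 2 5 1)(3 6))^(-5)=(3 6)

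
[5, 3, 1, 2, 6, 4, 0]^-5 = [6, 3, 1, 2, 5, 0, 4]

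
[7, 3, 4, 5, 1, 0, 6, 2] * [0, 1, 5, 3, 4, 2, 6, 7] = [7, 3, 4, 2, 1, 0, 6, 5]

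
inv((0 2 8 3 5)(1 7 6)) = (0 5 3 8 2)(1 6 7)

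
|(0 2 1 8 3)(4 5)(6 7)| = 10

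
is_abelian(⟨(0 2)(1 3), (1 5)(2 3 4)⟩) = no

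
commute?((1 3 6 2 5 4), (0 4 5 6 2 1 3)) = no:(1 3 6 2 5 4) * (0 4 5 6 2 1 3) = (0 4 3 2 6 1), (0 4 5 6 2 1 3) * (1 3 6 2 5 4) = (0 1 6 5 2 3)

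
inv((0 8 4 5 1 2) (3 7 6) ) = (0 2 1 5 4 8) (3 6 7) 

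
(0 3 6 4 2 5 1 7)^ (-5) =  (0 4 1 3 2 7 6 5)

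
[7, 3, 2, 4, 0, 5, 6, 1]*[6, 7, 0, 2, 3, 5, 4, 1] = [1, 2, 0, 3, 6, 5, 4, 7]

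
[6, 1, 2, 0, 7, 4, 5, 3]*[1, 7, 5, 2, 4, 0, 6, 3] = [6, 7, 5, 1, 3, 4, 0, 2]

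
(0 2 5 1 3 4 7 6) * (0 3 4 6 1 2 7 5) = (0 7 1 4 5 2)(3 6)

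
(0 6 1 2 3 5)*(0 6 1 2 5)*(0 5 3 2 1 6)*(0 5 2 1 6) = (1 3 2)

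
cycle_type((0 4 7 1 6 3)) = 6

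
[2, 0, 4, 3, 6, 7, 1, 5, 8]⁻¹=[1, 6, 0, 3, 2, 7, 4, 5, 8]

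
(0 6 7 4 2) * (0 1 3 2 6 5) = (0 5)(1 3 2)(4 6 7)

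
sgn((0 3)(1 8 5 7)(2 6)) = -1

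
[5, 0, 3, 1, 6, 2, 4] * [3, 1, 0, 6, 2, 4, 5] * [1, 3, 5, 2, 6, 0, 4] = [6, 2, 4, 3, 0, 1, 5]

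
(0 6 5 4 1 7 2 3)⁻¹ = (0 3 2 7 1 4 5 6)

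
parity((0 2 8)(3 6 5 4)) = odd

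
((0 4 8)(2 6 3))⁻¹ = (0 8 4)(2 3 6)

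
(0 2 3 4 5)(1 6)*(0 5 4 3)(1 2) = (0 1 6 2)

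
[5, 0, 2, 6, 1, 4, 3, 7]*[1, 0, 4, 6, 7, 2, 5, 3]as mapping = [0→2, 1→1, 2→4, 3→5, 4→0, 5→7, 6→6, 7→3]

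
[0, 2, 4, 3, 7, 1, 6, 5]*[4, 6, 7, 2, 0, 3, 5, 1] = [4, 7, 0, 2, 1, 6, 5, 3]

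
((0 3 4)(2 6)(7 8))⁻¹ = (0 4 3)(2 6)(7 8)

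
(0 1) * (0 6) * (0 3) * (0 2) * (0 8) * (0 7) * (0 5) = (0 1 6 3 2 8 7 5)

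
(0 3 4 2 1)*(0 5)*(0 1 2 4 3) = (1 5)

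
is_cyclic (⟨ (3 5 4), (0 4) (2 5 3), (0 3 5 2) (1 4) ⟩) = no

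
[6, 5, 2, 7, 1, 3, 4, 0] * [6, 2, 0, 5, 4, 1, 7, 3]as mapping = [0→7, 1→1, 2→0, 3→3, 4→2, 5→5, 6→4, 7→6]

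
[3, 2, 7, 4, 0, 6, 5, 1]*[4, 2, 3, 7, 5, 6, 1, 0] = [7, 3, 0, 5, 4, 1, 6, 2]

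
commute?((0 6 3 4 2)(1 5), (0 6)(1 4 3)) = no:(0 6 3 4 2)(1 5) * (0 6)(1 4 3) = (1 5 4 2 6), (0 6)(1 4 3) * (0 6 3 4 2)(1 5) = (0 3 5 1 2)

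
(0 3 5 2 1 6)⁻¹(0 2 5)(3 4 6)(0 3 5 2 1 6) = (0 5 4)(1 2 3)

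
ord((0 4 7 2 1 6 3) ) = 7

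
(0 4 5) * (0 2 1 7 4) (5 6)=(1 7 4 6 5 2) 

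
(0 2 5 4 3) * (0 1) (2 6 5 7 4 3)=(0 6 5 3 1) (2 7 4) 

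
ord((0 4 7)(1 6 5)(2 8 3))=3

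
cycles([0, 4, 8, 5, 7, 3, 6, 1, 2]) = (1 4 7)(2 8)(3 5)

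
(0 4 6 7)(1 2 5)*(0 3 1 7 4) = (1 2 5 7 3)(4 6)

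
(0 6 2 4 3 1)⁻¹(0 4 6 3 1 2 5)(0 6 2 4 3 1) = (0 4 5 6 3 2 1)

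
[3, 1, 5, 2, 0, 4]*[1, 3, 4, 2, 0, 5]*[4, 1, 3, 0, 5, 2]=[3, 0, 2, 5, 1, 4]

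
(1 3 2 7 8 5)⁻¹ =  (1 5 8 7 2 3)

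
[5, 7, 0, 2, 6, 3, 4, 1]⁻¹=[2, 7, 3, 5, 6, 0, 4, 1]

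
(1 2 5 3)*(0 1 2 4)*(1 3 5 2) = (0 3 1 4)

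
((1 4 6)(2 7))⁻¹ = (1 6 4)(2 7)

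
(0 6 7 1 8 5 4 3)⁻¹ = (0 3 4 5 8 1 7 6)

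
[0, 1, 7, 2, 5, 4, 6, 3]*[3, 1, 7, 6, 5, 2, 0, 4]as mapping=[0→3, 1→1, 2→4, 3→7, 4→2, 5→5, 6→0, 7→6]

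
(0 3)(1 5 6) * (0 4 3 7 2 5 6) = (0 7 2 5)(1 6)(3 4)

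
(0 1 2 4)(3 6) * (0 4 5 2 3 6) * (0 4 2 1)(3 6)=(1 6 3 4 2 5)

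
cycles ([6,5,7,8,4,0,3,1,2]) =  (0 6 3 8 2 7 1 5)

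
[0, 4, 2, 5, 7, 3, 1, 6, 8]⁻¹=[0, 6, 2, 5, 1, 3, 7, 4, 8]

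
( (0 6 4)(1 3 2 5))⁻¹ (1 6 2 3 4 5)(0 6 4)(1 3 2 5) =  (0 1 3 4 5 2)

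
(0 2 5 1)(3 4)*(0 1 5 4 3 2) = (2 4)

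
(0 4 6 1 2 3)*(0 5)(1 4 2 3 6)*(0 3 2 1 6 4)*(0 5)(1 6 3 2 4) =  (0 6 5 2 1 4 3)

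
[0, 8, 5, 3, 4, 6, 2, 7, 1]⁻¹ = [0, 8, 6, 3, 4, 2, 5, 7, 1]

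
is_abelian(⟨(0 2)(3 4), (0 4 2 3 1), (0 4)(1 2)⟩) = no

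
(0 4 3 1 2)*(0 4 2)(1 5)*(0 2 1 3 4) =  (0 1 2)(3 5)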